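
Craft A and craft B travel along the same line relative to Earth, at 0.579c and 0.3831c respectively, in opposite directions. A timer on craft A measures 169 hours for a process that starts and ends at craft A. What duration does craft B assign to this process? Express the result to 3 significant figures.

Transform craft A's velocity into craft B's frame: (0.579 + 0.3831)/(1 + 0.579·0.3831) = 0.9621/1.2218149, so the relative speed is 0.78744c.
γ for this relative speed: γ = 1/√(1 − 0.620062) = 1.6223.
The clock on craft A records proper time, so craft B measures Δt = γΔτ = 1.6223 × 169 = 274 hours.

274 hours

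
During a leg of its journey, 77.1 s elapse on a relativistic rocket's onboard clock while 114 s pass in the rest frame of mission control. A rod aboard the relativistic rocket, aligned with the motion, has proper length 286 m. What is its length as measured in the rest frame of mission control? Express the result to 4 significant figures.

193.4 m

The time-dilation ratio gives γ = 114/77.1 = 1.4786.
The rod contracts by the same γ: 286 m / 1.4786 = 193.4 m.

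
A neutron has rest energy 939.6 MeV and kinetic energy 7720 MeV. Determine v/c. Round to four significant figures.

K = (γ−1)mc², so γ = 1 + 7720/939.6 = 9.2163.
Then v/c = √(1 − γ⁻²) = √(1 − 0.011773) = √0.988227 = 0.9941.

0.9941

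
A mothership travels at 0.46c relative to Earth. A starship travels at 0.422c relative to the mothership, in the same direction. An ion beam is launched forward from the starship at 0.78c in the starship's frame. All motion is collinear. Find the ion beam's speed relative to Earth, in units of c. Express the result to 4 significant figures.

Compose velocities in two stages. Stage 1 (into S'): u₁ = (0.78+0.422)/(1+0.78×0.422) = 0.90433.
Stage 2 (into S): u = (0.90433+0.46)/(1+0.90433×0.46) = 0.96352, so the speed is 0.9635c.

0.9635c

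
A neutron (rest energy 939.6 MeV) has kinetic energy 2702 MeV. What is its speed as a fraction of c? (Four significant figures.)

0.9661c

K = (γ−1)mc², so γ = 1 + 2702/939.6 = 3.8757.
Then v/c = √(1 − γ⁻²) = √(1 − 0.0665732) = √0.9334268 = 0.9661.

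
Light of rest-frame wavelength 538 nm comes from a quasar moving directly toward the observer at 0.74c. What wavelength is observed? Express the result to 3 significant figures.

208 nm

Relativistic Doppler for wavelength: λ_obs = λ_src · √((1−β)/(1+β)).
With β = 0.74: factor = √(0.26/1.74) = 0.38656.
λ_obs = 538 × 0.38656 = 208 nm.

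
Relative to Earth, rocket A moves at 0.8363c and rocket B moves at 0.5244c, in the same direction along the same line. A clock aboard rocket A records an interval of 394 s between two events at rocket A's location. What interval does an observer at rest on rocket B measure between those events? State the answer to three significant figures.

474 s

Speed of rocket A in rocket B's frame: u = (v_A − v_B)/(1 − v_A v_B/c²) = (0.8363 − 0.5244)/(1 − 0.8363×0.5244) = 0.3119/0.56144428 = 0.55553; |u| = 0.55553c.
At |u| = 0.55553c, γ = (1 − 0.308614)^(−1/2) = 1.2027.
The clock on rocket A records proper time, so rocket B measures Δt = γΔτ = 1.2027 × 394 = 474 s.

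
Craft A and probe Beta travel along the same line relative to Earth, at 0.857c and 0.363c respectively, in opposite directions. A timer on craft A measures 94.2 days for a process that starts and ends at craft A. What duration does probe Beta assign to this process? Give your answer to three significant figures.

Transform craft A's velocity into probe Beta's frame: (0.857 + 0.363)/(1 + 0.857·0.363) = 1.22/1.311091, so the relative speed is 0.93052c.
γ for this relative speed: γ = 1/√(1 − 0.865867) = 2.7304.
The clock on craft A records proper time, so probe Beta measures Δt = γΔτ = 2.7304 × 94.2 = 257 days.

257 days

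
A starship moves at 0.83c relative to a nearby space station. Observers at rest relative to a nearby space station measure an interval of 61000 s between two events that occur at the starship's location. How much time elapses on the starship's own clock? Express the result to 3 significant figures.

With β = 0.83, γ = 1/√(1 − 0.83²) = 1/√0.3111 = 1.7929.
The starship's clock runs slow as seen from a nearby space station, so Δτ = Δt/γ = 61000/1.7929 = 34000 s.

34000 s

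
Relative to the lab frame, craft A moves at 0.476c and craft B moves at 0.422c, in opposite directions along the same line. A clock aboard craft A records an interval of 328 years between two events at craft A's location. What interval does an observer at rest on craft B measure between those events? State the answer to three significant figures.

Transform craft A's velocity into craft B's frame: (0.476 + 0.422)/(1 + 0.476·0.422) = 0.898/1.200872, so the relative speed is 0.74779c.
γ for this relative speed: γ = 1/√(1 − 0.55919) = 1.5062.
The clock on craft A records proper time, so craft B measures Δt = γΔτ = 1.5062 × 328 = 494 years.

494 years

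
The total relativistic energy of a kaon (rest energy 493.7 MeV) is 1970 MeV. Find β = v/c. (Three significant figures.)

γ = E/(mc²) = 1970/493.7 = 3.9903.
β = √(1 − 1/γ²) = √(1 − 0.0628042) = √0.9371958 = 0.968.

0.968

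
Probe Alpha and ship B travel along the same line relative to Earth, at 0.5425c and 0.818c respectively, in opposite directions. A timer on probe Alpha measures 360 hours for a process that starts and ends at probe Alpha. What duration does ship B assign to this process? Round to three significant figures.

Speed of probe Alpha in ship B's frame: u = (v_A + v_B)/(1 + v_A v_B/c²) = (0.5425 + 0.818)/(1 + 0.5425×0.818) = 1.3605/1.443765 = 0.94233; |u| = 0.94233c.
γ for this relative speed: γ = 1/√(1 − 0.887986) = 2.9879.
The clock on probe Alpha records proper time, so ship B measures Δt = γΔτ = 2.9879 × 360 = 1080 hours.

1080 hours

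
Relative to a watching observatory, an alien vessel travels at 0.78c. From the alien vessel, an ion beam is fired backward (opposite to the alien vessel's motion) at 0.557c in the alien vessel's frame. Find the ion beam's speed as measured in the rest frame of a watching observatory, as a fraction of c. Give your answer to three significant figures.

0.394c

Relativistic velocity addition: u = (u' + v)/(1 + u'v/c²), with u' = −0.557c and v = 0.78c.
Numerator: −0.557 + 0.78 = 0.223. Denominator: 1 + (−0.557)(0.78) = 0.56554.
u = 0.223/0.56554 = 0.39431, so the speed is 0.394c.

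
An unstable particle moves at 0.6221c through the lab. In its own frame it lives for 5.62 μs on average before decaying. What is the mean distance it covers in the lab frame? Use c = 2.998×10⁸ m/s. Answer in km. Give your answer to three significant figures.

1.34 km

γ = 1/√(1 − β²) = 1/√(1 − 0.38700841) = 1/√0.61299159 = 1/0.782938 = 1.2772.
Lab-frame lifetime: Δt = γτ = 1.2772 × 5.62 μs = 7.1779 μs.
Distance: d = vΔt = 0.6221 × 2.998×10⁸ m/s × 7.1779×10^-6 s = 1340 m = 1.34 km.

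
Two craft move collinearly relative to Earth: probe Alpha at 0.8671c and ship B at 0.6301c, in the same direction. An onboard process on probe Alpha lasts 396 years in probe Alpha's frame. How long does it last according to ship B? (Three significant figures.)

Transform probe Alpha's velocity into ship B's frame: (0.8671 − 0.6301)/(1 − 0.8671·0.6301) = 0.237/0.45364029, so the relative speed is 0.52244c.
γ for this relative speed: γ = 1/√(1 − 0.272944) = 1.1728.
Probe Alpha's interval is proper; time dilation gives Δt_B = γΔτ = 1.1728 × 396 years = 464 years.

464 years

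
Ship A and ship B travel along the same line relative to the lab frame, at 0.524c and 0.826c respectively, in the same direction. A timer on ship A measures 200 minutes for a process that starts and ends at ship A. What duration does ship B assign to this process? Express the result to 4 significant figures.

236.3 minutes

Speed of ship A in ship B's frame: u = (v_A − v_B)/(1 − v_A v_B/c²) = (0.524 − 0.826)/(1 − 0.524×0.826) = −0.302/0.567176 = −0.53246; |u| = 0.53246c.
At |u| = 0.53246c, γ = (1 − 0.283514)^(−1/2) = 1.1814.
The clock on ship A records proper time, so ship B measures Δt = γΔτ = 1.1814 × 200 = 236.3 minutes.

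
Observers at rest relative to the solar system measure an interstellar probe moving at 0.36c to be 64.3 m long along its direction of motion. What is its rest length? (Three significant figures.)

γ = 1/√(1 − β²) = 1/√(1 − 0.1296) = 1/√0.8704 = 1/0.932952 = 1.0719.
Proper length: L₀ = γ·L = 1.0719 × 64.3 = 68.9 m.

68.9 m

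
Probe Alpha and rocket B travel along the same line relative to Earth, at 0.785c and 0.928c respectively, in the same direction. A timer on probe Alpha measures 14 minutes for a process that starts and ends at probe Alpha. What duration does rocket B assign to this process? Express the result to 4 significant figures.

The velocity of probe Alpha relative to rocket B is (0.785 − 0.928)c / (1 − 0.785×0.928) = −0.52666c; relative speed 0.52666c.
At |u| = 0.52666c, γ = (1 − 0.277371)^(−1/2) = 1.1764.
The clock on probe Alpha records proper time, so rocket B measures Δt = γΔτ = 1.1764 × 14 = 16.47 minutes.

16.47 minutes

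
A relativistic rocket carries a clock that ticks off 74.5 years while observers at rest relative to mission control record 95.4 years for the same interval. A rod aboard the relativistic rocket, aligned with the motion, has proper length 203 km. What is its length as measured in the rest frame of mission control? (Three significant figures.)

γ = Δt/Δτ = 95.4/74.5 = 1.28054.
L = L₀/γ = 203/1.28054 = 159 km.

159 km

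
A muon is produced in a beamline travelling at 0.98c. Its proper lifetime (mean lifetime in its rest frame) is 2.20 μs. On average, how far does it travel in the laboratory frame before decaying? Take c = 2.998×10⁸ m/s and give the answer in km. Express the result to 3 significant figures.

γ = 1/√(1 − β²) = 1/√(1 − 0.9604) = 1/√0.0396 = 1/0.198997 = 5.0252.
Lab-frame lifetime: Δt = γτ = 5.0252 × 2.20 μs = 11.055 μs.
Distance: d = vΔt = 0.98 × 2.998×10⁸ m/s × 1.1055×10^-5 s = 3250 m = 3.25 km.

3.25 km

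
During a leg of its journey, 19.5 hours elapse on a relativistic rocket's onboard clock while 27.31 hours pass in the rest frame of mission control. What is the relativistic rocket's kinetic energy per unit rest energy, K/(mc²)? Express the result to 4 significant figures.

0.4005

γ = Δt/Δτ = 27.31/19.5 = 1.40051.
Since K = (γ−1)mc², K/(mc²) = 1.40051 − 1 = 0.4005.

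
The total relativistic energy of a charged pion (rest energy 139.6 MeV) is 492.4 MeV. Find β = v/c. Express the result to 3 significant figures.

0.959

Total energy E = γmc² gives γ = 492.4/139.6 = 3.5272.
Hence β = √(1 − 1/γ²) = √(1 − 0.0803785) = √0.9196215 = 0.959.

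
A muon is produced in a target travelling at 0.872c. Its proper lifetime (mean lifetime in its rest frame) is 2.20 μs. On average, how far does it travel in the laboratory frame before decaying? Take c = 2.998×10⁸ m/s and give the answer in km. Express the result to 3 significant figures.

β² = 0.760384, so γ = 1/√0.239616 = 2.0429.
Lab-frame lifetime: Δt = γτ = 2.0429 × 2.20 μs = 4.4944 μs.
Distance: d = vΔt = 0.872 × 2.998×10⁸ m/s × 4.4944×10^-6 s = 1170 m = 1.17 km.

1.17 km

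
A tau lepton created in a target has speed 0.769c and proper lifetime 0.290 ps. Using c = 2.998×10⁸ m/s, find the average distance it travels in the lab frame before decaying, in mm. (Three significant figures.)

0.105 mm

With β = 0.769, γ = 1/√(1 − 0.769²) = 1/√0.408639 = 1.5643.
Lab-frame lifetime: Δt = γτ = 1.5643 × 0.290 ps = 0.45365 ps.
Distance: d = vΔt = 0.769 × 2.998×10⁸ m/s × 4.5365×10^-13 s = 1.05×10^-4 m = 0.105 mm.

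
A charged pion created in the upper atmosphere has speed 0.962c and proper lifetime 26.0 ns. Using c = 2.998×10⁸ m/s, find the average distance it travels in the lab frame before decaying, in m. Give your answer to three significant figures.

27.5 m

Lorentz factor: γ = (1 − 0.925444)^(−1/2) = 3.6623.
Lab-frame lifetime: Δt = γτ = 3.6623 × 26.0 ns = 95.22 ns.
Distance: d = vΔt = 0.962 × 2.998×10⁸ m/s × 9.5220×10^-8 s = 27.5 m.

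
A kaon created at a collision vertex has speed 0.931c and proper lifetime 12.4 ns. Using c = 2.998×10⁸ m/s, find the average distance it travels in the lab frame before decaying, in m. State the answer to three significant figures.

9.48 m

Lorentz factor: γ = (1 − 0.866761)^(−1/2) = 2.7396.
Lab-frame lifetime: Δt = γτ = 2.7396 × 12.4 ns = 33.971 ns.
Distance: d = vΔt = 0.931 × 2.998×10⁸ m/s × 3.3971×10^-8 s = 9.48 m.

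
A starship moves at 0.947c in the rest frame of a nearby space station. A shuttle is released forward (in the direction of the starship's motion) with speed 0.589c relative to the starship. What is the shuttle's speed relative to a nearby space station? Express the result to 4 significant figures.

Relativistic velocity addition: u = (u' + v)/(1 + u'v/c²), with u' = 0.589c and v = 0.947c.
Numerator: 0.589 + 0.947 = 1.536. Denominator: 1 + (0.589)(0.947) = 1.557783.
u = 1.536/1.557783 = 0.98602, so the speed is 0.9860c.

0.9860c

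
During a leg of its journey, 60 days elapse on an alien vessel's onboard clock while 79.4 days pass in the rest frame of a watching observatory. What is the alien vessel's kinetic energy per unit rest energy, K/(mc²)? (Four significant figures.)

γ = Δt/Δτ = 79.4/60 = 1.32333.
K/(mc²) = γ − 1 = 1.32333 − 1 = 0.3233.

0.3233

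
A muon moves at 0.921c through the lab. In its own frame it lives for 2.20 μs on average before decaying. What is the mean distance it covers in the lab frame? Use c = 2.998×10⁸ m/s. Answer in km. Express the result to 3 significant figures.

γ = 1/√(1 − β²) = 1/√(1 − 0.848241) = 1/√0.151759 = 1/0.389563 = 2.567.
Lab-frame lifetime: Δt = γτ = 2.567 × 2.20 μs = 5.6474 μs.
Distance: d = vΔt = 0.921 × 2.998×10⁸ m/s × 5.6474×10^-6 s = 1560 m = 1.56 km.

1.56 km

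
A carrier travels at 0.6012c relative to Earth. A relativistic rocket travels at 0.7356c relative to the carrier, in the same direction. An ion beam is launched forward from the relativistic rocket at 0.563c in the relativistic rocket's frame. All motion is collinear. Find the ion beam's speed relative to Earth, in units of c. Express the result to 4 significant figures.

0.9790c

Compose velocities in two stages. Stage 1 (into S'): u₁ = (0.563+0.7356)/(1+0.563×0.7356) = 0.91829.
Stage 2 (into S): u = (0.91829+0.6012)/(1+0.91829×0.6012) = 0.979, so the speed is 0.9790c.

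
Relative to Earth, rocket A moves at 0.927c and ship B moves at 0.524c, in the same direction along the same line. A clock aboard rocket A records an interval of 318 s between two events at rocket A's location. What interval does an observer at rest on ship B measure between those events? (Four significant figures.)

Speed of rocket A in ship B's frame: u = (v_A − v_B)/(1 − v_A v_B/c²) = (0.927 − 0.524)/(1 − 0.927×0.524) = 0.403/0.514252 = 0.78366; |u| = 0.78366c.
At |u| = 0.78366c, γ = (1 − 0.614123)^(−1/2) = 1.6098.
The clock on rocket A records proper time, so ship B measures Δt = γΔτ = 1.6098 × 318 = 511.9 s.

511.9 s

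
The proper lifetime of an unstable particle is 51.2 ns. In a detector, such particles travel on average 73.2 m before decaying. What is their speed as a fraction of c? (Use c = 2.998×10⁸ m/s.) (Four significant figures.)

0.9787c

Lab distance = (lab lifetime)·v = γτ·βc, so βγ = d/(cτ) = 73.20/(2.998×10⁸ × 5.120×10^-8) = 4.7688.
With βγ = 4.7688: γ² = 1 + (βγ)² = 23.7415, and β = (βγ)/γ = 4.7688/4.87253 = 0.9787.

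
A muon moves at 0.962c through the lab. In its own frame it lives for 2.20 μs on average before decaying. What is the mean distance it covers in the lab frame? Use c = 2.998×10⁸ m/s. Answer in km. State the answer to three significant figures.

2.32 km

With β = 0.962, γ = 1/√(1 − 0.962²) = 1/√0.074556 = 3.6623.
Lab-frame lifetime: Δt = γτ = 3.6623 × 2.20 μs = 8.0571 μs.
Distance: d = vΔt = 0.962 × 2.998×10⁸ m/s × 8.0571×10^-6 s = 2320 m = 2.32 km.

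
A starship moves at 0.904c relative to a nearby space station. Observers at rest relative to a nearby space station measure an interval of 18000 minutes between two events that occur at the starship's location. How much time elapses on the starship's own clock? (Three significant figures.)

7700 minutes

γ = 1/√(1 − β²) = 1/√(1 − 0.817216) = 1/√0.182784 = 1/0.427532 = 2.339.
The starship's clock runs slow as seen from a nearby space station, so Δτ = Δt/γ = 18000/2.339 = 7700 minutes.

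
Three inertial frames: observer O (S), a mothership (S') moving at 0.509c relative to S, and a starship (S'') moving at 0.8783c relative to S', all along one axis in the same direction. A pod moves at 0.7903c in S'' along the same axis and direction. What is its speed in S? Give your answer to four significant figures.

0.9951c

Compose velocities in two stages. Stage 1 (into S'): u₁ = (0.7903+0.8783)/(1+0.7903×0.8783) = 0.98494.
Stage 2 (into S): u = (0.98494+0.509)/(1+0.98494×0.509) = 0.99507, so the speed is 0.9951c.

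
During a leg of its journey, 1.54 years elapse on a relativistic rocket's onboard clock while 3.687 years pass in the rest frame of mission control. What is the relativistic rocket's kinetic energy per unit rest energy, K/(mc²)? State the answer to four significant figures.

γ = Δt/Δτ = 3.687/1.54 = 2.39416.
Since K = (γ−1)mc², K/(mc²) = 2.39416 − 1 = 1.394.

1.394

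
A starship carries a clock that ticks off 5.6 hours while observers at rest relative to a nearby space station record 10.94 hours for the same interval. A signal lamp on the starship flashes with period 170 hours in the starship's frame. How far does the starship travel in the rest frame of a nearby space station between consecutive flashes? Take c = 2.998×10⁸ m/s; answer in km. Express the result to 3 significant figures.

3.08×10^11 km

From Δt = γΔτ: γ = 10.94/5.6 = 1.95357.
β = √(1 − 1/γ²) = 0.85905. Lab-frame period = γτ = 1.95357×170 hours = 332.11 hours. Distance = βc × γτ = 0.85905 × 2.998×10⁸ m/s × 1195596 s = 3.0792×10^14 m = 3.08×10^11 km.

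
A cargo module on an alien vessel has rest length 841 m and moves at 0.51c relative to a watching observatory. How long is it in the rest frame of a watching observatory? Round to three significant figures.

723 m

Lorentz factor: γ = (1 − 0.2601)^(−1/2) = 1.1626.
Along the direction of motion the measured length is L₀/γ = 841/1.1626 = 723 m.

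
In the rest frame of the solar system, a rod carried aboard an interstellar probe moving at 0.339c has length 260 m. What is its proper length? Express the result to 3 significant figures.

276 m

With β = 0.339, γ = 1/√(1 − 0.339²) = 1/√0.885079 = 1.0629.
Proper length: L₀ = γ·L = 1.0629 × 260 = 276 m.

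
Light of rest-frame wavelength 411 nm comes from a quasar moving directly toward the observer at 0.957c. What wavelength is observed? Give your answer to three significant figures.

Relativistic Doppler for wavelength: λ_obs = λ_src · √((1−β)/(1+β)).
With β = 0.957: factor = √(0.043/1.957) = 0.14823.
λ_obs = 411 × 0.14823 = 60.9 nm.

60.9 nm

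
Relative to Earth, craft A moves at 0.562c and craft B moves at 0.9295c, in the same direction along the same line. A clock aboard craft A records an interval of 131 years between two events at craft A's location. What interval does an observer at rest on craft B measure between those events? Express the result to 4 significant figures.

205.1 years

The velocity of craft A relative to craft B is (0.562 − 0.9295)c / (1 − 0.562×0.9295) = −0.76944c; relative speed 0.76944c.
At |u| = 0.76944c, γ = (1 − 0.592038)^(−1/2) = 1.5656.
The clock on craft A records proper time, so craft B measures Δt = γΔτ = 1.5656 × 131 = 205.1 years.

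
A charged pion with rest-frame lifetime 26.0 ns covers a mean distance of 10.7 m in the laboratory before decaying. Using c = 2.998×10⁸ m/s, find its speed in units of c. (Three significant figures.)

0.808c

d = βγcτ ⇒ βγ = d/(cτ) = 10.70 m / (7.7948 m) = 1.3727.
β = (βγ)/√(1+(βγ)²) = 1.3727/√2.88431 = 0.808.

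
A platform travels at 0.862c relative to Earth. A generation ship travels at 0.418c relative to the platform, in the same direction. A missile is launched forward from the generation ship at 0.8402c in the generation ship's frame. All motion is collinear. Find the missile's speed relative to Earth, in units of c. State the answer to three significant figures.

0.995c

Compose velocities in two stages. Stage 1 (into S'): u₁ = (0.8402+0.418)/(1+0.8402×0.418) = 0.93117.
Stage 2 (into S): u = (0.93117+0.862)/(1+0.93117×0.862) = 0.99473, so the speed is 0.995c.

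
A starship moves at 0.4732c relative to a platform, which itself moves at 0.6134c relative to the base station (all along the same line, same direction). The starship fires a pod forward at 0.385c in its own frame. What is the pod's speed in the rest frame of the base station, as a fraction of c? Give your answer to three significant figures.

First combine the pod and starship (S''→S'): u₁ = (0.385 + 0.4732)/(1 + 0.385×0.4732) = 0.8582/1.182182 = 0.72595.
Then combine with the platform (S'→S): u = (0.72595 + 0.6134)/(1 + 0.72595×0.6134) = 1.33935/1.44529773 = 0.92669.

0.927c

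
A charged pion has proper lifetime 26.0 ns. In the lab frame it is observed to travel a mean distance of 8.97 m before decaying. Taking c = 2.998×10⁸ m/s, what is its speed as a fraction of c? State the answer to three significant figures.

0.755c

d = βγcτ ⇒ βγ = d/(cτ) = 8.970 m / (7.7948 m) = 1.1508.
β = (βγ)/√(1+(βγ)²) = 1.1508/√2.32434 = 0.755.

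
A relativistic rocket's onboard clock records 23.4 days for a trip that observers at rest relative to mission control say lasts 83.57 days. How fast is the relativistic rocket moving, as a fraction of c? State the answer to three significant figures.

0.960c

γ = Δt/Δτ = 83.57/23.4 = 3.5714.
β = √(1 − 1/γ²) = √(1 − 0.0784013) = √0.9215987 = 0.960.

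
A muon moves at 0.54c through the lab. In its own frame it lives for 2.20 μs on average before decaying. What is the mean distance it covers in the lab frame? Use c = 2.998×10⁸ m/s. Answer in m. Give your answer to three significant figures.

423 m

With β = 0.54, γ = 1/√(1 − 0.54²) = 1/√0.7084 = 1.1881.
Lab-frame lifetime: Δt = γτ = 1.1881 × 2.20 μs = 2.6138 μs.
Distance: d = vΔt = 0.54 × 2.998×10⁸ m/s × 2.6138×10^-6 s = 423 m.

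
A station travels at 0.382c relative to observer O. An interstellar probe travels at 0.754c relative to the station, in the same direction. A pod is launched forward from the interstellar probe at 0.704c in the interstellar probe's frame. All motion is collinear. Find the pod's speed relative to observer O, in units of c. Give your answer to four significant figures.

0.9784c

Apply u = (u'+v)/(1+u'v) twice. Pod in the station frame: (0.704+0.754)/(1+0.704·0.754) = 1.458/1.530816 = 0.95243c.
That velocity, transformed to the rest frame of observer O: (0.95243+0.382)/(1+0.95243·0.382) = 1.33443/1.36382826 = 0.97844c.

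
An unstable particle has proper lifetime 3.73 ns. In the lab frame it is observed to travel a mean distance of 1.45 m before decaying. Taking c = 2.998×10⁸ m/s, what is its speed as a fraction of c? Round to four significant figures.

Let x = d/(cτ) = 1.450 m / (2.998×10⁸ m/s × 3.730×10^-9 s) = 1.2967. Since d = βγcτ, x = βγ = β/√(1−β²).
Solving: β² = x²/(1+x²) = 1.68143/2.68143 = 0.627065, so β = 0.7919.

0.7919c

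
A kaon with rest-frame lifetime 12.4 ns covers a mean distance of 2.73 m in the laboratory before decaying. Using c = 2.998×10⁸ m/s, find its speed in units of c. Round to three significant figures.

d = βγcτ ⇒ βγ = d/(cτ) = 2.730 m / (3.71752 m) = 0.73436.
β = (βγ)/√(1+(βγ)²) = 0.73436/√1.539285 = 0.592.

0.592c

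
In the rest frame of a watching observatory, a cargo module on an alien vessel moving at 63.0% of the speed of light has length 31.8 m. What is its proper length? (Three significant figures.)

β² = 0.3969, so γ = 1/√0.6031 = 1.2877.
Proper length: L₀ = γ·L = 1.2877 × 31.8 = 40.9 m.

40.9 m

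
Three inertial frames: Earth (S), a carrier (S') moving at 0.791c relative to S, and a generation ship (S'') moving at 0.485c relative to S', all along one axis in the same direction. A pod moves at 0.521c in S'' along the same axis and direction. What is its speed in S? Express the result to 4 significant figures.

0.9748c

First combine the pod and generation ship (S''→S'): u₁ = (0.521 + 0.485)/(1 + 0.521×0.485) = 1.006/1.252685 = 0.80307.
Then combine with the carrier (S'→S): u = (0.80307 + 0.791)/(1 + 0.80307×0.791) = 1.59407/1.63522837 = 0.97483.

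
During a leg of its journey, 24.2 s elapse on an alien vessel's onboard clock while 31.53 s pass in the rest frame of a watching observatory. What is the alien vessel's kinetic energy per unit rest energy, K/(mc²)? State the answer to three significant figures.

0.303

From Δt = γΔτ: γ = 31.53/24.2 = 1.30289.
K/(mc²) = γ − 1 = 1.30289 − 1 = 0.303.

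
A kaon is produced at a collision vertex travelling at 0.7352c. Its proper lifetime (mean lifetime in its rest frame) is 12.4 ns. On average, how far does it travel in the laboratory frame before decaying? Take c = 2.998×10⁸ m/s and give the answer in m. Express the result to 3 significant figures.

4.03 m

γ = 1/√(1 − β²) = 1/√(1 − 0.54051904) = 1/√0.45948096 = 1/0.67785 = 1.4753.
Lab-frame lifetime: Δt = γτ = 1.4753 × 12.4 ns = 18.294 ns.
Distance: d = vΔt = 0.7352 × 2.998×10⁸ m/s × 1.8294×10^-8 s = 4.03 m.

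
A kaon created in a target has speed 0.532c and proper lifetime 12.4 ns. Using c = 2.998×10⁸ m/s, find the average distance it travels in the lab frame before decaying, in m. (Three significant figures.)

With β = 0.532, γ = 1/√(1 − 0.532²) = 1/√0.716976 = 1.181.
Lab-frame lifetime: Δt = γτ = 1.181 × 12.4 ns = 14.644 ns.
Distance: d = vΔt = 0.532 × 2.998×10⁸ m/s × 1.4644×10^-8 s = 2.34 m.

2.34 m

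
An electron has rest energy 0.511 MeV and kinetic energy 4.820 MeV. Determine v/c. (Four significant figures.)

0.9954

K = (γ−1)mc², so γ = 1 + 4.820/0.511 = 10.432.
Then v/c = √(1 − γ⁻²) = √(1 − 0.00918893) = √0.99081107 = 0.9954.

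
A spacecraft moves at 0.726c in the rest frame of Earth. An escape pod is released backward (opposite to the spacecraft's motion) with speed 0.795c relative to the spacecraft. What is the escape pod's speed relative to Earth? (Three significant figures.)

In units of c, u = (u' + v)/(1 + u'v) with u' = −0.795 and v = 0.726.
Numerator: −0.795 + 0.726 = −0.069. Denominator: 1 + (−0.795)(0.726) = 0.42283.
u = −0.069/0.42283 = −0.16319, so the speed is 0.163c.

0.163c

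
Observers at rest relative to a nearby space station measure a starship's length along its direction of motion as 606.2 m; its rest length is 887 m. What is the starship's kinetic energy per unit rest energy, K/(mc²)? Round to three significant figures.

0.463

Length contraction gives γ = L₀/L = 887/606.2 = 1.46321.
K/(mc²) = γ − 1 = 1.46321 − 1 = 0.463.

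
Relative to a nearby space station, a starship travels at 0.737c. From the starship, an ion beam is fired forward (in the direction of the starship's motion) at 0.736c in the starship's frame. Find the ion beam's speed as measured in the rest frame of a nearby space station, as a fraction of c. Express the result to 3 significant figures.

0.955c

In units of c, u = (u' + v)/(1 + u'v) with u' = 0.736 and v = 0.737.
Numerator: 0.736 + 0.737 = 1.473. Denominator: 1 + (0.736)(0.737) = 1.542432.
u = 1.473/1.542432 = 0.95499, so the speed is 0.955c.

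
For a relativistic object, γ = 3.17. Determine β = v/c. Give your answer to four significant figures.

β = √(1 − 1/γ²) = √(1 − 1/10.0489) = √0.900487 = 0.9489.

0.9489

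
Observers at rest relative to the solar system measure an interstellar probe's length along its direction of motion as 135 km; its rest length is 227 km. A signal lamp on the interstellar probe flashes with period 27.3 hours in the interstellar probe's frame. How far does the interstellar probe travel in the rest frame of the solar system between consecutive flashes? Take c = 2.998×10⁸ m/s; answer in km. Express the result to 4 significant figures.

Length contraction gives γ = L₀/L = 227/135 = 1.68148.
β = √(1 − 1/γ²) = 0.80394. Lab-frame period = γτ = 1.68148×27.3 hours = 45.904 hours. Distance = βc × γτ = 0.80394 × 2.998×10⁸ m/s × 165254.4 s = 3.9830×10^13 m = 3.983×10^10 km.

3.983×10^10 km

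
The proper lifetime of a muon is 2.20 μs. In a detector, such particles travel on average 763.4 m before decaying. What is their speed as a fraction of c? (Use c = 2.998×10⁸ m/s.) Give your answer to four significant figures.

0.7567c

Lab distance = (lab lifetime)·v = γτ·βc, so βγ = d/(cτ) = 763.4/(2.998×10⁸ × 2.200×10^-6) = 1.1574.
With βγ = 1.1574: γ² = 1 + (βγ)² = 2.33957, and β = (βγ)/γ = 1.1574/1.52957 = 0.7567.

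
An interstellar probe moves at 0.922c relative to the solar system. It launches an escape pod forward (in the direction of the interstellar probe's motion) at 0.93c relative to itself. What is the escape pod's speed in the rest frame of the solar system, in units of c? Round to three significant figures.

0.997c

In units of c, u = (u' + v)/(1 + u'v) with u' = 0.93 and v = 0.922.
Numerator: 0.93 + 0.922 = 1.852. Denominator: 1 + (0.93)(0.922) = 1.85746.
u = 1.852/1.85746 = 0.99706, so the speed is 0.997c.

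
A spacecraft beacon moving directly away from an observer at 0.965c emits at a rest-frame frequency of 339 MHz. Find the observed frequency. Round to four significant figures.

45.24 MHz

Relativistic Doppler (source moving away): f_obs = f_src · √((1−β)/(1+β)).
With β = 0.965: factor = √(0.035/1.965) = 0.13346.
f_obs = 339 × 0.13346 = 45.24 MHz.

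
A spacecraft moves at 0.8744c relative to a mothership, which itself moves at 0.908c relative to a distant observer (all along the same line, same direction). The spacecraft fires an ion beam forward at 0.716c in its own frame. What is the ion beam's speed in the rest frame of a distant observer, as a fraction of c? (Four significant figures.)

Compose velocities in two stages. Stage 1 (into S'): u₁ = (0.716+0.8744)/(1+0.716×0.8744) = 0.97806.
Stage 2 (into S): u = (0.97806+0.908)/(1+0.97806×0.908) = 0.99893, so the speed is 0.9989c.

0.9989c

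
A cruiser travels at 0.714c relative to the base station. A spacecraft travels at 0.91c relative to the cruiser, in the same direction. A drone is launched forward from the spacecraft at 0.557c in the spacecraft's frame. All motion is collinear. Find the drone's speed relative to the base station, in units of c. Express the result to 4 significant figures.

0.9955c

Compose velocities in two stages. Stage 1 (into S'): u₁ = (0.557+0.91)/(1+0.557×0.91) = 0.97354.
Stage 2 (into S): u = (0.97354+0.714)/(1+0.97354×0.714) = 0.99554, so the speed is 0.9955c.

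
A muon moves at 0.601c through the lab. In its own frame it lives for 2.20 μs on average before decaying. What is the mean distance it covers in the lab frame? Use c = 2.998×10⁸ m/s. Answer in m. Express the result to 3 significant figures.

Lorentz factor: γ = (1 − 0.361201)^(−1/2) = 1.2512.
Lab-frame lifetime: Δt = γτ = 1.2512 × 2.20 μs = 2.7526 μs.
Distance: d = vΔt = 0.601 × 2.998×10⁸ m/s × 2.7526×10^-6 s = 496 m.

496 m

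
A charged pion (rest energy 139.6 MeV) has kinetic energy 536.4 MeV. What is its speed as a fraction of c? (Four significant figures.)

0.9784c

γ = 1 + K/(mc²) = 1 + 536.4/139.6 = 4.8424.
β = √(1 − 1/γ²) = √(1 − 0.042646) = √0.957354 = 0.9784.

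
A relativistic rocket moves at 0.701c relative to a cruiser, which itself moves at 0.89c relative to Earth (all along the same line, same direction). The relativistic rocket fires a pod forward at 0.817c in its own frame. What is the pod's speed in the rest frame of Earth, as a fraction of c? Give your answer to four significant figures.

Compose velocities in two stages. Stage 1 (into S'): u₁ = (0.817+0.701)/(1+0.817×0.701) = 0.96521.
Stage 2 (into S): u = (0.96521+0.89)/(1+0.96521×0.89) = 0.99794, so the speed is 0.9979c.

0.9979c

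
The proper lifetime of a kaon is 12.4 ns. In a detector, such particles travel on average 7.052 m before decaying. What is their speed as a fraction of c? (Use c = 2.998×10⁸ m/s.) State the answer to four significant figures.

d = βγcτ ⇒ βγ = d/(cτ) = 7.052 m / (3.71752 m) = 1.897.
β = (βγ)/√(1+(βγ)²) = 1.897/√4.59861 = 0.8846.

0.8846c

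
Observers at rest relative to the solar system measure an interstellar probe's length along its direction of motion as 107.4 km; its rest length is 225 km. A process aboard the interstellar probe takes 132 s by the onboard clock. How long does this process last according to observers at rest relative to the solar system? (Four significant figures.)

From L = L₀/γ: γ = 225/107.4 = 2.09497.
Δt = γΔτ = 2.09497 × 132 = 276.5 s.

276.5 s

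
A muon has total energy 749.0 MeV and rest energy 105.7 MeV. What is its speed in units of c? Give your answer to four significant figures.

0.9900c

γ = E/(mc²) = 749.0/105.7 = 7.0861.
β = √(1 − 1/γ²) = √(1 − 0.0199152) = √0.9800848 = 0.9900.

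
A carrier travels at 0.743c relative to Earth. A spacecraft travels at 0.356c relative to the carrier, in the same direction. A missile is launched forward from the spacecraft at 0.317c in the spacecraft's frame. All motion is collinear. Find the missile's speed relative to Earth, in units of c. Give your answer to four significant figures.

0.9299c

Apply u = (u'+v)/(1+u'v) twice. Missile in the carrier frame: (0.317+0.356)/(1+0.317·0.356) = 0.673/1.112852 = 0.60475c.
That velocity, transformed to the rest frame of Earth: (0.60475+0.743)/(1+0.60475·0.743) = 1.34775/1.44932925 = 0.92991c.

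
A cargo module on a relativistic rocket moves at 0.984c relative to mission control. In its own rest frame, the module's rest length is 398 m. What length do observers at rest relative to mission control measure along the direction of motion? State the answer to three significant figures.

70.9 m

Lorentz factor: γ = (1 − 0.968256)^(−1/2) = 5.6127.
Length contraction: L = L₀/γ = 398/5.6127 = 70.9 m.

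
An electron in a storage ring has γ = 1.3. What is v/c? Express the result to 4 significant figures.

β = √(1 − 1/γ²) = √(1 − 1/1.69) = √0.408284 = 0.6390.

0.6390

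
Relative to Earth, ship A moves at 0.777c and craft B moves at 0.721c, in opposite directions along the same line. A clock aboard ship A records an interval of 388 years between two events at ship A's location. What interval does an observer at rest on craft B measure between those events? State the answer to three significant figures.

1390 years

Transform ship A's velocity into craft B's frame: (0.777 + 0.721)/(1 + 0.777·0.721) = 1.498/1.560217, so the relative speed is 0.96012c.
At |u| = 0.96012c, γ = (1 − 0.92183)^(−1/2) = 3.5767.
The clock on ship A records proper time, so craft B measures Δt = γΔτ = 3.5767 × 388 = 1390 years.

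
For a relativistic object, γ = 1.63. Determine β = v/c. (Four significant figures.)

β = √(1 − 1/γ²) = √(1 − 1/2.6569) = √0.623622 = 0.7897.

0.7897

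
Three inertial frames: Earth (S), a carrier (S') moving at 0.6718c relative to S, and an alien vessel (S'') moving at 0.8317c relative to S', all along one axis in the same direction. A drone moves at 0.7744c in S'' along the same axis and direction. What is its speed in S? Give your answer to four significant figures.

0.9954c

Apply u = (u'+v)/(1+u'v) twice. Drone in the carrier frame: (0.7744+0.8317)/(1+0.7744·0.8317) = 1.6061/1.64406848 = 0.97691c.
That velocity, transformed to the rest frame of Earth: (0.97691+0.6718)/(1+0.97691·0.6718) = 1.64871/1.656288138 = 0.99542c.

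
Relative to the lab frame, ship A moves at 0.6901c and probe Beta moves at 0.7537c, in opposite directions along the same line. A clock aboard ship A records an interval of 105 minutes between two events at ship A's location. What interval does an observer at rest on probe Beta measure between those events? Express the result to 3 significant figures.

336 minutes

Speed of ship A in probe Beta's frame: u = (v_A + v_B)/(1 + v_A v_B/c²) = (0.6901 + 0.7537)/(1 + 0.6901×0.7537) = 1.4438/1.52012837 = 0.94979; |u| = 0.94979c.
γ for this relative speed: γ = 1/√(1 − 0.902101) = 3.196.
The clock on ship A records proper time, so probe Beta measures Δt = γΔτ = 3.196 × 105 = 336 minutes.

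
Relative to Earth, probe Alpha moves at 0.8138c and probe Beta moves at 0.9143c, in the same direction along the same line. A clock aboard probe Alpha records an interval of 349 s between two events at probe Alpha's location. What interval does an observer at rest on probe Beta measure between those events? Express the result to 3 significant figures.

379 s

Transform probe Alpha's velocity into probe Beta's frame: (0.8138 − 0.9143)/(1 − 0.8138·0.9143) = −0.1005/0.25594266, so the relative speed is 0.39267c.
γ for this relative speed: γ = 1/√(1 − 0.15419) = 1.0873.
The clock on probe Alpha records proper time, so probe Beta measures Δt = γΔτ = 1.0873 × 349 = 379 s.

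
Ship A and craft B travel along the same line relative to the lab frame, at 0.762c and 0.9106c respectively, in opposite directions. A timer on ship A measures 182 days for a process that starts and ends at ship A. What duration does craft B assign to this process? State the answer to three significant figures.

Transform ship A's velocity into craft B's frame: (0.762 + 0.9106)/(1 + 0.762·0.9106) = 1.6726/1.6938772, so the relative speed is 0.98744c.
γ for this relative speed: γ = 1/√(1 − 0.975038) = 6.3294.
The clock on ship A records proper time, so craft B measures Δt = γΔτ = 6.3294 × 182 = 1150 days.

1150 days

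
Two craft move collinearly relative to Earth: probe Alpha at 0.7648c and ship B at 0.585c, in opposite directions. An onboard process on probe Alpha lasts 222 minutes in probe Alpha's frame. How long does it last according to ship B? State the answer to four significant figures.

614.9 minutes

Transform probe Alpha's velocity into ship B's frame: (0.7648 + 0.585)/(1 + 0.7648·0.585) = 1.3498/1.447408, so the relative speed is 0.93256c.
γ for this relative speed: γ = 1/√(1 − 0.869668) = 2.77.
The clock on probe Alpha records proper time, so ship B measures Δt = γΔτ = 2.77 × 222 = 614.9 minutes.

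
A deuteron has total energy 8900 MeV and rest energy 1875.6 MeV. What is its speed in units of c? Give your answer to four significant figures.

γ = E/(mc²) = 8900/1875.6 = 4.7451.
β = √(1 − 1/γ²) = √(1 − 0.0444129) = √0.9555871 = 0.9775.

0.9775c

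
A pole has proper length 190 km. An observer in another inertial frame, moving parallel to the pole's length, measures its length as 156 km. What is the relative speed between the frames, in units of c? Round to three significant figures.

Length contraction gives γ = L₀/L = 190/156 = 1.2179.
β = √(1 − 1/γ²) = √0.325819 = 0.571.

0.571c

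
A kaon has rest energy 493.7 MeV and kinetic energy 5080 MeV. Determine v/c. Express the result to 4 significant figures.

0.9961

γ = 1 + K/(mc²) = 1 + 5080/493.7 = 11.29.
β = √(1 − 1/γ²) = √(1 − 0.00784535) = √0.99215465 = 0.9961.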